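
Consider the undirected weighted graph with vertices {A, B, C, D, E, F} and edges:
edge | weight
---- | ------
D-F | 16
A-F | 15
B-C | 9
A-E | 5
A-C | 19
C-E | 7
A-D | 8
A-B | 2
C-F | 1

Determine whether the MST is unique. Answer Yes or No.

Yes

Kruskal: consider edges lightest-first.
C-F (1): add — endpoints in different components.
A-B (2): add — endpoints in different components.
A-E (5): add — endpoints in different components.
C-E (7): add — endpoints in different components.
A-D (8): add — endpoints in different components.
Every non-tree edge has weight strictly greater than the heaviest edge on the tree path between its endpoints, so the MST is unique.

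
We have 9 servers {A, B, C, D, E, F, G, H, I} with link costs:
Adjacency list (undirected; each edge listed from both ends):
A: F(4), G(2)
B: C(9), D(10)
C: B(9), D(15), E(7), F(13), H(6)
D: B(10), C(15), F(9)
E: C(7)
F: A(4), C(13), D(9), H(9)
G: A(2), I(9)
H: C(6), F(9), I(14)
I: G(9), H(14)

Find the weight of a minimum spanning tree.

55

Prim's algorithm from D:
Step 1: frontier [D—F 9, B—D 10, C—D 15] → take D—F (9); add F.
Step 2: frontier [B—D 10, C—D 15, A—F 4, F—H 9, C—F 13] → take A—F (4); add A.
Step 3: frontier [A—G 2, B—D 10, C—D 15, F—H 9, C—F 13] → take A—G (2); add G.
Step 4: frontier [B—D 10, C—D 15, F—H 9, C—F 13, G—I 9] → take F—H (9); add H.
Step 5: frontier [B—D 10, C—D 15, C—F 13, G—I 9, C—H 6, H—I 14] → take C—H (6); add C.
Step 6: frontier [C—E 7, B—C 9, B—D 10, G—I 9, H—I 14] → take C—E (7); add E.
Step 7: frontier [B—C 9, B—D 10, G—I 9, H—I 14] → take B—C (9); add B.
Step 8: frontier [G—I 9, H—I 14] → take G—I (9); add I.
MST edges: D—F, A—F, A—G, F—H, C—H, C—E, B—C, G—I; total weight 9+4+2+9+6+7+9+9 = 55.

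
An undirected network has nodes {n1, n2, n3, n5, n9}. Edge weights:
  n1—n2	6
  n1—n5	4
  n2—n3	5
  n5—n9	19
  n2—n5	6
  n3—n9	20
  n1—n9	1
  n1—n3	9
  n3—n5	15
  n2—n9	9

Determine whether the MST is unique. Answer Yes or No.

No

Kruskal: consider edges lightest-first.
n1—n9 (1): add — endpoints in different components.
n1—n5 (4): add — endpoints in different components.
n2—n3 (5): add — endpoints in different components.
n1—n2 (6): add — endpoints in different components.
Non-tree edge n2—n5 has weight 6, equal to the heaviest edge on its tree cycle — swapping gives another MST of the same weight. Not unique.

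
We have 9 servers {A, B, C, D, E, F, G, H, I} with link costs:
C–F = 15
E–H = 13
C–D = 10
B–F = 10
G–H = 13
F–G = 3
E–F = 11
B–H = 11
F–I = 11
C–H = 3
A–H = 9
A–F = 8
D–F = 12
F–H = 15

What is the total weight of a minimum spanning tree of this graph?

65

Grow the tree from I using Prim:
Step 1: cheapest edge leaving the tree is F–I (11); add F.
Step 2: cheapest edge leaving the tree is F–G (3); add G.
Step 3: cheapest edge leaving the tree is A–F (8); add A.
Step 4: cheapest edge leaving the tree is A–H (9); add H.
Step 5: cheapest edge leaving the tree is C–H (3); add C.
Step 6: cheapest edge leaving the tree is B–F (10); add B.
Step 7: cheapest edge leaving the tree is C–D (10); add D.
Step 8: cheapest edge leaving the tree is E–F (11); add E.
MST edges: F–I, F–G, A–F, A–H, C–H, B–F, C–D, E–F; total weight 11+3+8+9+3+10+10+11 = 65.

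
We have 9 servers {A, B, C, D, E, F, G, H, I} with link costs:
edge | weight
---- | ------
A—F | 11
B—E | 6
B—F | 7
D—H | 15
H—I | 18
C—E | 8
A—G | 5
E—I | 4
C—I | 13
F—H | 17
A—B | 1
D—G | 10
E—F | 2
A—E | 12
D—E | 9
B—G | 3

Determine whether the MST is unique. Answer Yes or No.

Sort edges by weight, then run Kruskal:
A—B (1): add — endpoints in different components.
E—F (2): add — endpoints in different components.
B—G (3): add — endpoints in different components.
E—I (4): add — endpoints in different components.
A—G (5): skip — A and G already connected.
B—E (6): add — endpoints in different components.
B—F (7): skip — B and F already connected.
C—E (8): add — endpoints in different components.
D—E (9): add — endpoints in different components.
D—G (10): skip — D and G already connected.
A—F (11): skip — A and F already connected.
A—E (12): skip — A and E already connected.
C—I (13): skip — C and I already connected.
D—H (15): add — endpoints in different components.
Every non-tree edge has weight strictly greater than the heaviest edge on the tree path between its endpoints, so the MST is unique.

Yes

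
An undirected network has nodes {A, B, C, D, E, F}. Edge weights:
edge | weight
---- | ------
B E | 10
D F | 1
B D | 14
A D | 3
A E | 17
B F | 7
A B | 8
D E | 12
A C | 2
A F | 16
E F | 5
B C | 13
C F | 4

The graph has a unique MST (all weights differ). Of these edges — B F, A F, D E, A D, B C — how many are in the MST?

Kruskal's algorithm — process edges by increasing weight (ties by edge label):
D F (1): add. Components now {A} {B} {C} {D,F} {E}
A C (2): add. Components now {A,C} {B} {D,F} {E}
A D (3): add. Components now {A,C,D,F} {B} {E}
C F (4): skip — C and F already connected.
E F (5): add. Components now {A,C,D,E,F} {B}
B F (7): add. Components now {A,B,C,D,E,F}
MST edge set: {D F, A C, A D, E F, B F}.
Of the listed edges, {B F, A D} are in the MST → 2.

2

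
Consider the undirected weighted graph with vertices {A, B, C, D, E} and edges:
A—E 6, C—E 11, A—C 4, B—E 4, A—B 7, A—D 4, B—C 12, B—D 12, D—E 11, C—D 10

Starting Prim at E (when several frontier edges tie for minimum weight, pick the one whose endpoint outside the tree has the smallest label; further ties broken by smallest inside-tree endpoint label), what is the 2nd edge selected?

Grow the tree from E using Prim:
Step 1: cheapest edge leaving the tree is B—E (4); add B.
Step 2: cheapest edge leaving the tree is A—E (6); add A.
Step 3: cheapest edge leaving the tree is A—C (4); add C.
Step 4: cheapest edge leaving the tree is A—D (4); add D.
The 2nd edge added is A—E.

A-E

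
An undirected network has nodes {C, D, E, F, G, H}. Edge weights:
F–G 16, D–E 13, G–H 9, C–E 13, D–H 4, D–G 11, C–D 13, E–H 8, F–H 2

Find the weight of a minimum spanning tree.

Kruskal: consider edges lightest-first.
F–H (2): add — endpoints in different components.
D–H (4): add — endpoints in different components.
E–H (8): add — endpoints in different components.
G–H (9): add — endpoints in different components.
D–G (11): skip — D and G already connected.
C–D (13): add — endpoints in different components.
MST edges: F–H, D–H, E–H, G–H, C–D; total weight 2+4+8+9+13 = 36.

36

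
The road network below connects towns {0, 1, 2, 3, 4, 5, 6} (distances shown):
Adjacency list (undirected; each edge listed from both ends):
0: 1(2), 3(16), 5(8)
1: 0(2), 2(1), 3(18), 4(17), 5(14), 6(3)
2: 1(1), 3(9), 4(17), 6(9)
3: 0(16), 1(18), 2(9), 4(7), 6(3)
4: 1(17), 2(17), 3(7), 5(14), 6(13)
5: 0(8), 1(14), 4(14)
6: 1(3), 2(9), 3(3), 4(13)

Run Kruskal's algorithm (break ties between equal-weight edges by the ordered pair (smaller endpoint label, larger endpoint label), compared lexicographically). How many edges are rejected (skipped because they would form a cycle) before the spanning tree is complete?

0

Kruskal's algorithm — process edges by increasing weight (ties by edge label):
1—2 (1): add. Components now {0} {1,2} {3} {4} {5} {6}
0—1 (2): add. Components now {0,1,2} {3} {4} {5} {6}
1—6 (3): add. Components now {0,1,2,6} {3} {4} {5}
3—6 (3): add. Components now {0,1,2,3,6} {4} {5}
3—4 (7): add. Components now {0,1,2,3,4,6} {5}
0—5 (8): add. Components now {0,1,2,3,4,5,6}
Edges rejected before the tree was complete: 0.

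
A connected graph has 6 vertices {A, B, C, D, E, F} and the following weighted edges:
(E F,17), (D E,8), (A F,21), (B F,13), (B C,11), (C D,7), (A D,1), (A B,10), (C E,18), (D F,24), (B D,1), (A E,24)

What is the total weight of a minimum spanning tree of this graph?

Grow the tree from A using Prim:
Step 1: frontier [A D 1, A B 10, A F 21, A E 24] → take A D (1); add D.
Step 2: frontier [A B 10, A F 21, A E 24, B D 1, C D 7, D E 8, D F 24] → take B D (1); add B.
Step 3: frontier [A F 21, A E 24, B C 11, B F 13, C D 7, D E 8, D F 24] → take C D (7); add C.
Step 4: frontier [A F 21, A E 24, B F 13, C E 18, D E 8, D F 24] → take D E (8); add E.
Step 5: frontier [A F 21, B F 13, D F 24, E F 17] → take B F (13); add F.
MST edges: A D, B D, C D, D E, B F; total weight 1+1+7+8+13 = 30.

30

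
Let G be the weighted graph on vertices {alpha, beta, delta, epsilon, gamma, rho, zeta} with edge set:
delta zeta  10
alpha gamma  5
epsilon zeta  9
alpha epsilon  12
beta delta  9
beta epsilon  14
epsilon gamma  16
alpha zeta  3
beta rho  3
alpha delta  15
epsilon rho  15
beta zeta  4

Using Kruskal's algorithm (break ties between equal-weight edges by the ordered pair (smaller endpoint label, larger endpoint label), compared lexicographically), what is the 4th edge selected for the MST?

Kruskal's algorithm — process edges by increasing weight (ties by edge label):
alpha zeta (3): add. Components now {alpha,zeta} {epsilon} {beta} {rho} {delta} {gamma}
beta rho (3): add. Components now {alpha,zeta} {epsilon} {beta,rho} {delta} {gamma}
beta zeta (4): add. Components now {alpha,beta,rho,zeta} {epsilon} {delta} {gamma}
alpha gamma (5): add. Components now {alpha,beta,gamma,rho,zeta} {epsilon} {delta}
beta delta (9): add. Components now {alpha,beta,delta,gamma,rho,zeta} {epsilon}
epsilon zeta (9): add. Components now {alpha,beta,delta,epsilon,gamma,rho,zeta}
The 4th edge added is alpha gamma.

alpha-gamma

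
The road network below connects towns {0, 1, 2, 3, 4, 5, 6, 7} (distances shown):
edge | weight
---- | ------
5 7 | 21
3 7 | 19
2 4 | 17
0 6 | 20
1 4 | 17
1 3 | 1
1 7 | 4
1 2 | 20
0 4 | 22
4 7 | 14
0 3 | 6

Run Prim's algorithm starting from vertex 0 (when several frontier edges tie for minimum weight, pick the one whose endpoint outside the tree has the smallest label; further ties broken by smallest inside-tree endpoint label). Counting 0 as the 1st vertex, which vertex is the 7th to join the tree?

6

Grow the tree from 0 using Prim:
Step 1: cheapest edge leaving the tree is 0 3 (6); add 3.
Step 2: cheapest edge leaving the tree is 1 3 (1); add 1.
Step 3: cheapest edge leaving the tree is 1 7 (4); add 7.
Step 4: cheapest edge leaving the tree is 4 7 (14); add 4.
Step 5: cheapest edge leaving the tree is 2 4 (17); add 2.
Step 6: cheapest edge leaving the tree is 0 6 (20); add 6.
Step 7: cheapest edge leaving the tree is 5 7 (21); add 5.
Vertex order: 0, 3, 1, 7, 4, 2, 6, 5. The 7th vertex is 6.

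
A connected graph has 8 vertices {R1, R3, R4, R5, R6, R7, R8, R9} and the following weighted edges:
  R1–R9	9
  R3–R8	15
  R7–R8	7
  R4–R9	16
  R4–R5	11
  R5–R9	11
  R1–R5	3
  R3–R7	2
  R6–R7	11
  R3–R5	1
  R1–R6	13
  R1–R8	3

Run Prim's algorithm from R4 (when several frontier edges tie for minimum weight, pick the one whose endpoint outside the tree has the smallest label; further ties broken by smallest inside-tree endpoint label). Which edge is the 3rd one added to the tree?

R3-R7

Prim's algorithm from R4:
Step 1: cheapest edge leaving the tree is R4–R5 (11); add R5.
Step 2: cheapest edge leaving the tree is R3–R5 (1); add R3.
Step 3: cheapest edge leaving the tree is R3–R7 (2); add R7.
Step 4: cheapest edge leaving the tree is R1–R5 (3); add R1.
Step 5: cheapest edge leaving the tree is R1–R8 (3); add R8.
Step 6: cheapest edge leaving the tree is R1–R9 (9); add R9.
Step 7: cheapest edge leaving the tree is R6–R7 (11); add R6.
The 3rd edge added is R3–R7.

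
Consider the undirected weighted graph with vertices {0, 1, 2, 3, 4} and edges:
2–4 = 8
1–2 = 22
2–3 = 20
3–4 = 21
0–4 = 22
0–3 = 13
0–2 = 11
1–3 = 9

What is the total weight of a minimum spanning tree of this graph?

Grow the tree from 2 using Prim:
Step 1: frontier [2–4 8, 0–2 11, 2–3 20, 1–2 22] → take 2–4 (8); add 4.
Step 2: frontier [0–2 11, 2–3 20, 1–2 22, 3–4 21, 0–4 22] → take 0–2 (11); add 0.
Step 3: frontier [0–3 13, 2–3 20, 1–2 22, 3–4 21] → take 0–3 (13); add 3.
Step 4: frontier [1–2 22, 1–3 9] → take 1–3 (9); add 1.
MST edges: 2–4, 0–2, 0–3, 1–3; total weight 8+11+13+9 = 41.

41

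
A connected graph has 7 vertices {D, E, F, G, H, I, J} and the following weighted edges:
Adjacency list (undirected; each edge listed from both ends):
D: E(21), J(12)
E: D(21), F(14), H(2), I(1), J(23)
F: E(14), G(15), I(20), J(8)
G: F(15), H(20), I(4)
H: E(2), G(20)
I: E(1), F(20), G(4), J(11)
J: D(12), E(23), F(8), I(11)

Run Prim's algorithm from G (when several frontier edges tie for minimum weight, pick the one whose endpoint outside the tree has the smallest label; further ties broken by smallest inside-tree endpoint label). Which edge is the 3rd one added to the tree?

E-H

Prim's algorithm from G:
Step 1: frontier [G—I 4, F—G 15, G—H 20] → take G—I (4); add I.
Step 2: frontier [F—G 15, G—H 20, E—I 1, I—J 11, F—I 20] → take E—I (1); add E.
Step 3: frontier [E—H 2, E—F 14, D—E 21, E—J 23, F—G 15, G—H 20, I—J 11, F—I 20] → take E—H (2); add H.
Step 4: frontier [E—F 14, D—E 21, E—J 23, F—G 15, I—J 11, F—I 20] → take I—J (11); add J.
Step 5: frontier [E—F 14, D—E 21, F—G 15, F—I 20, F—J 8, D—J 12] → take F—J (8); add F.
Step 6: frontier [D—E 21, D—J 12] → take D—J (12); add D.
The 3rd edge added is E—H.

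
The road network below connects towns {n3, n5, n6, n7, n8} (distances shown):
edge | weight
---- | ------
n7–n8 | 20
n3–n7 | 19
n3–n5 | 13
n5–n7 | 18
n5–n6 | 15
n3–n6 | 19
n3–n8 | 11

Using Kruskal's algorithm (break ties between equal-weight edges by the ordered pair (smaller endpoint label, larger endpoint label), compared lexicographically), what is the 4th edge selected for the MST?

n5-n7

Sort edges by weight, then run Kruskal:
n3–n8 (11): add — endpoints in different components.
n3–n5 (13): add — endpoints in different components.
n5–n6 (15): add — endpoints in different components.
n5–n7 (18): add — endpoints in different components.
The 4th edge added is n5–n7.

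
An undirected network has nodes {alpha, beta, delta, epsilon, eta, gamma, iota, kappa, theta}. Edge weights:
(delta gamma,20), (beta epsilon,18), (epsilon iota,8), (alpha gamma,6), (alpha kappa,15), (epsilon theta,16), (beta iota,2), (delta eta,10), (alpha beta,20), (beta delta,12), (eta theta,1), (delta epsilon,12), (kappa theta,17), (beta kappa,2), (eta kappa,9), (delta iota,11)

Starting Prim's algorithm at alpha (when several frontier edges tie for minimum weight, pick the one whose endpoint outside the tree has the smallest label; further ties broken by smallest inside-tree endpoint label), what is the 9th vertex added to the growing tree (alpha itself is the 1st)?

delta

Prim's algorithm from alpha:
Step 1: cheapest edge leaving the tree is alpha gamma (6); add gamma.
Step 2: cheapest edge leaving the tree is alpha kappa (15); add kappa.
Step 3: cheapest edge leaving the tree is beta kappa (2); add beta.
Step 4: cheapest edge leaving the tree is beta iota (2); add iota.
Step 5: cheapest edge leaving the tree is epsilon iota (8); add epsilon.
Step 6: cheapest edge leaving the tree is eta kappa (9); add eta.
Step 7: cheapest edge leaving the tree is eta theta (1); add theta.
Step 8: cheapest edge leaving the tree is delta eta (10); add delta.
Vertex order: alpha, gamma, kappa, beta, iota, epsilon, eta, theta, delta. The 9th vertex is delta.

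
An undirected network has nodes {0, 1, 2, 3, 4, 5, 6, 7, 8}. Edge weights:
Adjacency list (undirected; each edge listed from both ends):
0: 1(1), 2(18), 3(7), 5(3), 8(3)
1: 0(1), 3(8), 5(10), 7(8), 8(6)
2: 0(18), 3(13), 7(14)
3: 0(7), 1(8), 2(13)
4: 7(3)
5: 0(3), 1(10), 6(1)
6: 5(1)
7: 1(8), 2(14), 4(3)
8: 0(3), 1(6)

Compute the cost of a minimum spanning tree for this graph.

39

Kruskal: consider edges lightest-first.
0—1 (1): add — endpoints in different components.
5—6 (1): add — endpoints in different components.
0—5 (3): add — endpoints in different components.
0—8 (3): add — endpoints in different components.
4—7 (3): add — endpoints in different components.
1—8 (6): skip — 1 and 8 already connected.
0—3 (7): add — endpoints in different components.
1—3 (8): skip — 1 and 3 already connected.
1—7 (8): add — endpoints in different components.
1—5 (10): skip — 1 and 5 already connected.
2—3 (13): add — endpoints in different components.
MST edges: 0—1, 5—6, 0—5, 0—8, 4—7, 0—3, 1—7, 2—3; total weight 1+1+3+3+3+7+8+13 = 39.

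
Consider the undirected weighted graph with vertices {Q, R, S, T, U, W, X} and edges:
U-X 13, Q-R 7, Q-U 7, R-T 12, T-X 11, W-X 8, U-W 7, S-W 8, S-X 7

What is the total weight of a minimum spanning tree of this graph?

47

Kruskal's algorithm — process edges by increasing weight (ties by edge label):
Q-R (7): add. Components now {U} {Q,R} {X} {W} {T} {S}
Q-U (7): add. Components now {Q,R,U} {X} {W} {T} {S}
S-X (7): add. Components now {Q,R,U} {S,X} {W} {T}
U-W (7): add. Components now {Q,R,U,W} {S,X} {T}
S-W (8): add. Components now {Q,R,S,U,W,X} {T}
W-X (8): skip — X and W already connected.
T-X (11): add. Components now {Q,R,S,T,U,W,X}
MST edges: Q-R, Q-U, S-X, U-W, S-W, T-X; total weight 7+7+7+7+8+11 = 47.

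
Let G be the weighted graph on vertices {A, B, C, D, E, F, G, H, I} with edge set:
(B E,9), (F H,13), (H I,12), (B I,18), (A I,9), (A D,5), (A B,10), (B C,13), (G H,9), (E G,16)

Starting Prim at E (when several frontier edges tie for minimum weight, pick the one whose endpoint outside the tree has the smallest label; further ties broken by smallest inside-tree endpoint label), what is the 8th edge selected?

F-H

Prim, starting at E.
Step 1: frontier [B E 9, E G 16] → take B E (9); add B.
Step 2: frontier [A B 10, B C 13, B I 18, E G 16] → take A B (10); add A.
Step 3: frontier [A D 5, A I 9, B C 13, B I 18, E G 16] → take A D (5); add D.
Step 4: frontier [A I 9, B C 13, B I 18, E G 16] → take A I (9); add I.
Step 5: frontier [B C 13, E G 16, H I 12] → take H I (12); add H.
Step 6: frontier [B C 13, E G 16, G H 9, F H 13] → take G H (9); add G.
Step 7: frontier [B C 13, F H 13] → take B C (13); add C.
Step 8: frontier [F H 13] → take F H (13); add F.
The 8th edge added is F H.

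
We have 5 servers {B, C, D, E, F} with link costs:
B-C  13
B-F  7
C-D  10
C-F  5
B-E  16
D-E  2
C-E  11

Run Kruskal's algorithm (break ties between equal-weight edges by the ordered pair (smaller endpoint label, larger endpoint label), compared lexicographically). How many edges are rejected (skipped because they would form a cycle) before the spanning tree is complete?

Kruskal: consider edges lightest-first.
D-E (2): add — endpoints in different components.
C-F (5): add — endpoints in different components.
B-F (7): add — endpoints in different components.
C-D (10): add — endpoints in different components.
Edges rejected before the tree was complete: 0.

0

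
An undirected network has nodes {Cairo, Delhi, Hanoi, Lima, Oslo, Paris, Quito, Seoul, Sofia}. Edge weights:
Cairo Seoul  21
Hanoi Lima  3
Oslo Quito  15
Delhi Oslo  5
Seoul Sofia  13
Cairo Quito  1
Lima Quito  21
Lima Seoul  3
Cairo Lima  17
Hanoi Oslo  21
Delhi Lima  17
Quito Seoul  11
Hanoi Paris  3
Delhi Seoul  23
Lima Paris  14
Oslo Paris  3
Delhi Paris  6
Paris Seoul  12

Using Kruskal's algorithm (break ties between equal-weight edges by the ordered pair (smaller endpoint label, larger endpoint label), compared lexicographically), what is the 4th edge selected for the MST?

Lima-Seoul

Sort edges by weight, then run Kruskal:
Cairo Quito (1): add — endpoints in different components.
Hanoi Lima (3): add — endpoints in different components.
Hanoi Paris (3): add — endpoints in different components.
Lima Seoul (3): add — endpoints in different components.
Oslo Paris (3): add — endpoints in different components.
Delhi Oslo (5): add — endpoints in different components.
Delhi Paris (6): skip — Delhi and Paris already connected.
Quito Seoul (11): add — endpoints in different components.
Paris Seoul (12): skip — Seoul and Paris already connected.
Seoul Sofia (13): add — endpoints in different components.
The 4th edge added is Lima Seoul.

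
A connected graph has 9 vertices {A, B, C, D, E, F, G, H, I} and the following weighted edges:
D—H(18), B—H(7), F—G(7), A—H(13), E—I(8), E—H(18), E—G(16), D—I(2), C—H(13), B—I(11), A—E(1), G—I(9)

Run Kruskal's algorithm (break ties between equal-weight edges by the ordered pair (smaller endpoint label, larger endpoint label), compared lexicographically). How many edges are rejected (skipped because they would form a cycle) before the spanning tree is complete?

1

Sort edges by weight, then run Kruskal:
A—E (1): add — endpoints in different components.
D—I (2): add — endpoints in different components.
B—H (7): add — endpoints in different components.
F—G (7): add — endpoints in different components.
E—I (8): add — endpoints in different components.
G—I (9): add — endpoints in different components.
B—I (11): add — endpoints in different components.
A—H (13): skip — A and H already connected.
C—H (13): add — endpoints in different components.
Edges rejected before the tree was complete: 1.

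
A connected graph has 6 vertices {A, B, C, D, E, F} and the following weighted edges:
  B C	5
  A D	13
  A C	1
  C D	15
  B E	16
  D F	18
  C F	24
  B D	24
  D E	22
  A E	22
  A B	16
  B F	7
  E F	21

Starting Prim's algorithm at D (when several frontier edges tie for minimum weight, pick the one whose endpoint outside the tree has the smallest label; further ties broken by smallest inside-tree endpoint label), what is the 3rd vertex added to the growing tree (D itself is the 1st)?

Prim, starting at D.
Step 1: cheapest edge leaving the tree is A D (13); add A.
Step 2: cheapest edge leaving the tree is A C (1); add C.
Step 3: cheapest edge leaving the tree is B C (5); add B.
Step 4: cheapest edge leaving the tree is B F (7); add F.
Step 5: cheapest edge leaving the tree is B E (16); add E.
Vertex order: D, A, C, B, F, E. The 3rd vertex is C.

C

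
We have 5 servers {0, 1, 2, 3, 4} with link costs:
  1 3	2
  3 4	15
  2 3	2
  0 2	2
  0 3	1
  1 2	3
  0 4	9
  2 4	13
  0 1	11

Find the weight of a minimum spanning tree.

14

Kruskal's algorithm — process edges by increasing weight (ties by edge label):
0 3 (1): add. Components now {0,3} {1} {2} {4}
0 2 (2): add. Components now {0,2,3} {1} {4}
1 3 (2): add. Components now {0,1,2,3} {4}
2 3 (2): skip — 2 and 3 already connected.
1 2 (3): skip — 1 and 2 already connected.
0 4 (9): add. Components now {0,1,2,3,4}
MST edges: 0 3, 0 2, 1 3, 0 4; total weight 1+2+2+9 = 14.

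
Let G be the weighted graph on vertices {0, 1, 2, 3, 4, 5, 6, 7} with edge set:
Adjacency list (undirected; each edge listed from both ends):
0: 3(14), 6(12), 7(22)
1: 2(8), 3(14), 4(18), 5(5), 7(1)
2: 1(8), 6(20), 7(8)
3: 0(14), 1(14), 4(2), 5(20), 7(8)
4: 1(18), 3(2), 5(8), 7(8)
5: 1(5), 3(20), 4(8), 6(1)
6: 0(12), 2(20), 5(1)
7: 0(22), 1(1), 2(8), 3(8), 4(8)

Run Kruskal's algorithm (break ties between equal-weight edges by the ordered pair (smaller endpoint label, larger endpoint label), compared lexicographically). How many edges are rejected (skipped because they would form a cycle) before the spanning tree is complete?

Kruskal: consider edges lightest-first.
1-7 (1): add — endpoints in different components.
5-6 (1): add — endpoints in different components.
3-4 (2): add — endpoints in different components.
1-5 (5): add — endpoints in different components.
1-2 (8): add — endpoints in different components.
2-7 (8): skip — 2 and 7 already connected.
3-7 (8): add — endpoints in different components.
4-5 (8): skip — 4 and 5 already connected.
4-7 (8): skip — 4 and 7 already connected.
0-6 (12): add — endpoints in different components.
Edges rejected before the tree was complete: 3.

3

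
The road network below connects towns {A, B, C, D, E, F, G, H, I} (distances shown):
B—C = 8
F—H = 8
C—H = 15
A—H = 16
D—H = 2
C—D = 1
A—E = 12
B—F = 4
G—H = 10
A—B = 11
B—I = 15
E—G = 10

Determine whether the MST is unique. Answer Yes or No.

Kruskal: consider edges lightest-first.
C—D (1): add — endpoints in different components.
D—H (2): add — endpoints in different components.
B—F (4): add — endpoints in different components.
B—C (8): add — endpoints in different components.
F—H (8): skip — F and H already connected.
E—G (10): add — endpoints in different components.
G—H (10): add — endpoints in different components.
A—B (11): add — endpoints in different components.
A—E (12): skip — A and E already connected.
B—I (15): add — endpoints in different components.
Non-tree edge F—H has weight 8, equal to the heaviest edge on its tree cycle — swapping gives another MST of the same weight. Not unique.

No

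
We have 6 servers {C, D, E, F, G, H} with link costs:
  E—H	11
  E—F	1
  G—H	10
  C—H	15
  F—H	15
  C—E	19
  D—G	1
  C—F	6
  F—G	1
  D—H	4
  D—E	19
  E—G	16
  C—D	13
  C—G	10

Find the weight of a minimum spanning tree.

Sort edges by weight, then run Kruskal:
D—G (1): add — endpoints in different components.
E—F (1): add — endpoints in different components.
F—G (1): add — endpoints in different components.
D—H (4): add — endpoints in different components.
C—F (6): add — endpoints in different components.
MST edges: D—G, E—F, F—G, D—H, C—F; total weight 1+1+1+4+6 = 13.

13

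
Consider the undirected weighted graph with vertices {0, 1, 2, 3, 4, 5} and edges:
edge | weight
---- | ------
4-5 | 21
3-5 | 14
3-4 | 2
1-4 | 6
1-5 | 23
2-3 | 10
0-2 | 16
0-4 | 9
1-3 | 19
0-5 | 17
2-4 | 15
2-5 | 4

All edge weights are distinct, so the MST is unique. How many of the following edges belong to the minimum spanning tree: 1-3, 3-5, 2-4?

Sort edges by weight, then run Kruskal:
3-4 (2): add. Components now {0} {1} {2} {3,4} {5}
2-5 (4): add. Components now {0} {1} {2,5} {3,4}
1-4 (6): add. Components now {0} {1,3,4} {2,5}
0-4 (9): add. Components now {0,1,3,4} {2,5}
2-3 (10): add. Components now {0,1,2,3,4,5}
MST edge set: {3-4, 2-5, 1-4, 0-4, 2-3}.
Of the listed edges, {} are in the MST → 0.

0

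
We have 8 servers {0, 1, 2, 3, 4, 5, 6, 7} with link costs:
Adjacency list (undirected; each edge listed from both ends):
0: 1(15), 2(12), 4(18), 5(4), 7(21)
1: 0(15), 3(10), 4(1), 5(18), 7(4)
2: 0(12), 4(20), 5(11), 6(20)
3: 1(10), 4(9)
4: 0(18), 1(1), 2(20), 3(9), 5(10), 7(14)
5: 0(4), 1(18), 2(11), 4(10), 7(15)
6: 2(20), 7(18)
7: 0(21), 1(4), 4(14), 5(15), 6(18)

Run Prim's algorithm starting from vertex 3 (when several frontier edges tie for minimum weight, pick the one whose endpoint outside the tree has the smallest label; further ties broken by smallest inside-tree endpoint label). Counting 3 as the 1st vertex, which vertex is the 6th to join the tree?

0

Prim, starting at 3.
Step 1: cheapest edge leaving the tree is 3–4 (9); add 4.
Step 2: cheapest edge leaving the tree is 1–4 (1); add 1.
Step 3: cheapest edge leaving the tree is 1–7 (4); add 7.
Step 4: cheapest edge leaving the tree is 4–5 (10); add 5.
Step 5: cheapest edge leaving the tree is 0–5 (4); add 0.
Step 6: cheapest edge leaving the tree is 2–5 (11); add 2.
Step 7: cheapest edge leaving the tree is 6–7 (18); add 6.
Vertex order: 3, 4, 1, 7, 5, 0, 2, 6. The 6th vertex is 0.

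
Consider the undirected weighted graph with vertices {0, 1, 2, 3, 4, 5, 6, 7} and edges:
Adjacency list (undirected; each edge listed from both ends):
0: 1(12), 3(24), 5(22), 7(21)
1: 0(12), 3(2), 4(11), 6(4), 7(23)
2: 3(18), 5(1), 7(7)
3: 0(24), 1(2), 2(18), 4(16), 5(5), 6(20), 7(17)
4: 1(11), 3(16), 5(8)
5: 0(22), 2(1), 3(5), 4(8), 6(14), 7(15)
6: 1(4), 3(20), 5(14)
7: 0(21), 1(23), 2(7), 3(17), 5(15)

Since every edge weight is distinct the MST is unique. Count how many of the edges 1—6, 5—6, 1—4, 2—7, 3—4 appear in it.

2

Sort edges by weight, then run Kruskal:
2—5 (1): add — endpoints in different components.
1—3 (2): add — endpoints in different components.
1—6 (4): add — endpoints in different components.
3—5 (5): add — endpoints in different components.
2—7 (7): add — endpoints in different components.
4—5 (8): add — endpoints in different components.
1—4 (11): skip — 1 and 4 already connected.
0—1 (12): add — endpoints in different components.
MST edge set: {2—5, 1—3, 1—6, 3—5, 2—7, 4—5, 0—1}.
Of the listed edges, {1—6, 2—7} are in the MST → 2.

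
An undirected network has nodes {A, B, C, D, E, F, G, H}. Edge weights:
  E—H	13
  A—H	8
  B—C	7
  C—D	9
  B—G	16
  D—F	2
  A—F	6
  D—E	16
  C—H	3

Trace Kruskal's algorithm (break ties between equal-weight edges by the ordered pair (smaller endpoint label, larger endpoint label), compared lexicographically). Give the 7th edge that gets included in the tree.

Kruskal: consider edges lightest-first.
D—F (2): add — endpoints in different components.
C—H (3): add — endpoints in different components.
A—F (6): add — endpoints in different components.
B—C (7): add — endpoints in different components.
A—H (8): add — endpoints in different components.
C—D (9): skip — C and D already connected.
E—H (13): add — endpoints in different components.
B—G (16): add — endpoints in different components.
The 7th edge added is B—G.

B-G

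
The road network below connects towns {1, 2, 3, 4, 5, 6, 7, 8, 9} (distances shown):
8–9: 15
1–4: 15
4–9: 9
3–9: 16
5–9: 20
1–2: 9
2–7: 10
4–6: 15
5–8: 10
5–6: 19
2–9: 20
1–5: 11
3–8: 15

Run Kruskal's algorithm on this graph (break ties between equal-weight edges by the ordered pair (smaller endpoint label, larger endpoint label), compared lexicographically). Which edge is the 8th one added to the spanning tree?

4-6

Kruskal's algorithm — process edges by increasing weight (ties by edge label):
1–2 (9): add — endpoints in different components.
4–9 (9): add — endpoints in different components.
2–7 (10): add — endpoints in different components.
5–8 (10): add — endpoints in different components.
1–5 (11): add — endpoints in different components.
1–4 (15): add — endpoints in different components.
3–8 (15): add — endpoints in different components.
4–6 (15): add — endpoints in different components.
The 8th edge added is 4–6.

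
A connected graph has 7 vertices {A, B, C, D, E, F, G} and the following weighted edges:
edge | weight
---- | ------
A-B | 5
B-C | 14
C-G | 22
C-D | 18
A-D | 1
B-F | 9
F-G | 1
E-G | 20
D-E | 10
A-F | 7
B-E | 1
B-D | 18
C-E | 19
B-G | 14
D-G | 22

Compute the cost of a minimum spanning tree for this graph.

29

Prim's algorithm from B:
Step 1: cheapest edge leaving the tree is B-E (1); add E.
Step 2: cheapest edge leaving the tree is A-B (5); add A.
Step 3: cheapest edge leaving the tree is A-D (1); add D.
Step 4: cheapest edge leaving the tree is A-F (7); add F.
Step 5: cheapest edge leaving the tree is F-G (1); add G.
Step 6: cheapest edge leaving the tree is B-C (14); add C.
MST edges: B-E, A-B, A-D, A-F, F-G, B-C; total weight 1+5+1+7+1+14 = 29.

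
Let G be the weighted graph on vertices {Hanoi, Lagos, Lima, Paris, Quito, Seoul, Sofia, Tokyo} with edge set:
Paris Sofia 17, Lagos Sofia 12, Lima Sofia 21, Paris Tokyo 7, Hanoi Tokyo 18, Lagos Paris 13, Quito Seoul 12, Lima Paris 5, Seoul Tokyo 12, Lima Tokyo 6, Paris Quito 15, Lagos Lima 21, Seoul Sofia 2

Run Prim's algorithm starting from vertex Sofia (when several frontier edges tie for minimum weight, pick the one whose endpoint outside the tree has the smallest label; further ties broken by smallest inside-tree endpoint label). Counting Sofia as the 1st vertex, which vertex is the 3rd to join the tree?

Prim, starting at Sofia.
Step 1: frontier [Seoul Sofia 2, Lagos Sofia 12, Paris Sofia 17, Lima Sofia 21] → take Seoul Sofia (2); add Seoul.
Step 2: frontier [Quito Seoul 12, Seoul Tokyo 12, Lagos Sofia 12, Paris Sofia 17, Lima Sofia 21] → take Lagos Sofia (12); add Lagos.
Step 3: frontier [Lagos Paris 13, Lagos Lima 21, Quito Seoul 12, Seoul Tokyo 12, Paris Sofia 17, Lima Sofia 21] → take Quito Seoul (12); add Quito.
Step 4: frontier [Lagos Paris 13, Lagos Lima 21, Paris Quito 15, Seoul Tokyo 12, Paris Sofia 17, Lima Sofia 21] → take Seoul Tokyo (12); add Tokyo.
Step 5: frontier [Lagos Paris 13, Lagos Lima 21, Paris Quito 15, Paris Sofia 17, Lima Sofia 21, Lima Tokyo 6, Paris Tokyo 7, Hanoi Tokyo 18] → take Lima Tokyo (6); add Lima.
Step 6: frontier [Lagos Paris 13, Lima Paris 5, Paris Quito 15, Paris Sofia 17, Paris Tokyo 7, Hanoi Tokyo 18] → take Lima Paris (5); add Paris.
Step 7: frontier [Hanoi Tokyo 18] → take Hanoi Tokyo (18); add Hanoi.
Vertex order: Sofia, Seoul, Lagos, Quito, Tokyo, Lima, Paris, Hanoi. The 3rd vertex is Lagos.

Lagos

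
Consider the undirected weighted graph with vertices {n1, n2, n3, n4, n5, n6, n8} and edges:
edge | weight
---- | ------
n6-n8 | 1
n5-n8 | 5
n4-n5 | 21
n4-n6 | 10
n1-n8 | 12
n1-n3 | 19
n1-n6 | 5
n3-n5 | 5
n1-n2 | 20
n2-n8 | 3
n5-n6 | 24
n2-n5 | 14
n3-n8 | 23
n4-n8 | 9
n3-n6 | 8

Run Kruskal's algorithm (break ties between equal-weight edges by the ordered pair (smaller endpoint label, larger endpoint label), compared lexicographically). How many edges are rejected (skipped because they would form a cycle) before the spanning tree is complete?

Sort edges by weight, then run Kruskal:
n6-n8 (1): add — endpoints in different components.
n2-n8 (3): add — endpoints in different components.
n1-n6 (5): add — endpoints in different components.
n3-n5 (5): add — endpoints in different components.
n5-n8 (5): add — endpoints in different components.
n3-n6 (8): skip — n6 and n3 already connected.
n4-n8 (9): add — endpoints in different components.
Edges rejected before the tree was complete: 1.

1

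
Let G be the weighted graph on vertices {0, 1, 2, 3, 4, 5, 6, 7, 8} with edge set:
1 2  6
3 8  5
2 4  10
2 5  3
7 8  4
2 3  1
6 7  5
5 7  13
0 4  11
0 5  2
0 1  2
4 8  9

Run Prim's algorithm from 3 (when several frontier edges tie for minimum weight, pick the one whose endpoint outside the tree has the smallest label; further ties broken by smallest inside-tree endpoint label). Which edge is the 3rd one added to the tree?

0-5

Grow the tree from 3 using Prim:
Step 1: cheapest edge leaving the tree is 2 3 (1); add 2.
Step 2: cheapest edge leaving the tree is 2 5 (3); add 5.
Step 3: cheapest edge leaving the tree is 0 5 (2); add 0.
Step 4: cheapest edge leaving the tree is 0 1 (2); add 1.
Step 5: cheapest edge leaving the tree is 3 8 (5); add 8.
Step 6: cheapest edge leaving the tree is 7 8 (4); add 7.
Step 7: cheapest edge leaving the tree is 6 7 (5); add 6.
Step 8: cheapest edge leaving the tree is 4 8 (9); add 4.
The 3rd edge added is 0 5.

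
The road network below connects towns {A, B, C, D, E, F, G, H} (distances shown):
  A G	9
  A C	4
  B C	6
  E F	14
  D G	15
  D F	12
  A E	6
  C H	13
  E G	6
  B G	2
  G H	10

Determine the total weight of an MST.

54

Grow the tree from C using Prim:
Step 1: frontier [A C 4, B C 6, C H 13] → take A C (4); add A.
Step 2: frontier [A E 6, A G 9, B C 6, C H 13] → take B C (6); add B.
Step 3: frontier [A E 6, A G 9, B G 2, C H 13] → take B G (2); add G.
Step 4: frontier [A E 6, C H 13, E G 6, G H 10, D G 15] → take A E (6); add E.
Step 5: frontier [C H 13, E F 14, G H 10, D G 15] → take G H (10); add H.
Step 6: frontier [E F 14, D G 15] → take E F (14); add F.
Step 7: frontier [D F 12, D G 15] → take D F (12); add D.
MST edges: A C, B C, B G, A E, G H, E F, D F; total weight 4+6+2+6+10+14+12 = 54.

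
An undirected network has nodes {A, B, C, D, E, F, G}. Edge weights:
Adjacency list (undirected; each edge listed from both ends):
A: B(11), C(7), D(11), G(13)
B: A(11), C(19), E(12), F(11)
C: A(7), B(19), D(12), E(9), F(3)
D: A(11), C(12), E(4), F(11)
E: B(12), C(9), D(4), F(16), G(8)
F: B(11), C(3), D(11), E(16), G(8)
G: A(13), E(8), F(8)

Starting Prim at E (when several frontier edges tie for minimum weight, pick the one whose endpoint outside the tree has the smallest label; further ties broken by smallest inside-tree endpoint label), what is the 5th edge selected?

Prim's algorithm from E:
Step 1: cheapest edge leaving the tree is D E (4); add D.
Step 2: cheapest edge leaving the tree is E G (8); add G.
Step 3: cheapest edge leaving the tree is F G (8); add F.
Step 4: cheapest edge leaving the tree is C F (3); add C.
Step 5: cheapest edge leaving the tree is A C (7); add A.
Step 6: cheapest edge leaving the tree is A B (11); add B.
The 5th edge added is A C.

A-C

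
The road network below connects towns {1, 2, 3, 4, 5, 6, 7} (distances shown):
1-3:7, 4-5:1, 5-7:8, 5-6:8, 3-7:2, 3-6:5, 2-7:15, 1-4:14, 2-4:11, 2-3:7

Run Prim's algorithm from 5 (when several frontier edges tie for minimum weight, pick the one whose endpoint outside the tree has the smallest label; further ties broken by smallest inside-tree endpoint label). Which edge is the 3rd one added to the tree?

3-6

Prim's algorithm from 5:
Step 1: frontier [4-5 1, 5-6 8, 5-7 8] → take 4-5 (1); add 4.
Step 2: frontier [2-4 11, 1-4 14, 5-6 8, 5-7 8] → take 5-6 (8); add 6.
Step 3: frontier [2-4 11, 1-4 14, 5-7 8, 3-6 5] → take 3-6 (5); add 3.
Step 4: frontier [3-7 2, 1-3 7, 2-3 7, 2-4 11, 1-4 14, 5-7 8] → take 3-7 (2); add 7.
Step 5: frontier [1-3 7, 2-3 7, 2-4 11, 1-4 14, 2-7 15] → take 1-3 (7); add 1.
Step 6: frontier [2-3 7, 2-4 11, 2-7 15] → take 2-3 (7); add 2.
The 3rd edge added is 3-6.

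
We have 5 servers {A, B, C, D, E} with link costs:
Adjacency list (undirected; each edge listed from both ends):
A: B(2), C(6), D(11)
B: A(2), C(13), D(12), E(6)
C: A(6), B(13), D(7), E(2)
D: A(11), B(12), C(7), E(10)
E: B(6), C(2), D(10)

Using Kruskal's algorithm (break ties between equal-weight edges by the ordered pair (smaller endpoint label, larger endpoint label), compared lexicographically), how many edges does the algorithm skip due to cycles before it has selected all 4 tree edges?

1

Kruskal: consider edges lightest-first.
A-B (2): add — endpoints in different components.
C-E (2): add — endpoints in different components.
A-C (6): add — endpoints in different components.
B-E (6): skip — B and E already connected.
C-D (7): add — endpoints in different components.
Edges rejected before the tree was complete: 1.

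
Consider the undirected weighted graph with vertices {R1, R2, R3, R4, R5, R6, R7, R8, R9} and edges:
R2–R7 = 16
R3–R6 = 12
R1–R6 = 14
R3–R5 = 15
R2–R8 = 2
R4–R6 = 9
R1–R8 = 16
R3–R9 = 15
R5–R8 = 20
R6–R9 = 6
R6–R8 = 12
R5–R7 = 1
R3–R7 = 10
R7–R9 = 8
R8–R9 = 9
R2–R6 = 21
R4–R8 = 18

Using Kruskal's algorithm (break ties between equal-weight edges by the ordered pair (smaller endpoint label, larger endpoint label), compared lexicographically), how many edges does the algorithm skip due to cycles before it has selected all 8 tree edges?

2

Kruskal's algorithm — process edges by increasing weight (ties by edge label):
R5–R7 (1): add — endpoints in different components.
R2–R8 (2): add — endpoints in different components.
R6–R9 (6): add — endpoints in different components.
R7–R9 (8): add — endpoints in different components.
R4–R6 (9): add — endpoints in different components.
R8–R9 (9): add — endpoints in different components.
R3–R7 (10): add — endpoints in different components.
R3–R6 (12): skip — R3 and R6 already connected.
R6–R8 (12): skip — R6 and R8 already connected.
R1–R6 (14): add — endpoints in different components.
Edges rejected before the tree was complete: 2.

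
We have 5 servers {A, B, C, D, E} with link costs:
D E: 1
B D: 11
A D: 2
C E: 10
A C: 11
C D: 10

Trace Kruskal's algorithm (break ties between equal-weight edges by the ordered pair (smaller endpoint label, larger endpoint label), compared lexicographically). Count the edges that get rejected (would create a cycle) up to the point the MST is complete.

2

Sort edges by weight, then run Kruskal:
D E (1): add — endpoints in different components.
A D (2): add — endpoints in different components.
C D (10): add — endpoints in different components.
C E (10): skip — C and E already connected.
A C (11): skip — A and C already connected.
B D (11): add — endpoints in different components.
Edges rejected before the tree was complete: 2.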